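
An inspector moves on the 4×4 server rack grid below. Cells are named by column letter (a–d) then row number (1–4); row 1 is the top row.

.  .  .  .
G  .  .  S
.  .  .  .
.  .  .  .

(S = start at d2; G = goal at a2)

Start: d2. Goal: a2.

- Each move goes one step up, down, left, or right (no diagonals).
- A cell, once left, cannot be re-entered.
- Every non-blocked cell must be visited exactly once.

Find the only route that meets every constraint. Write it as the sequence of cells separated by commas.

d2, d1, c1, c2, c3, d3, d4, c4, b4, a4, a3, b3, b2, b1, a1, a2

Need to visit all 16 open cells exactly once, starting at d2 and ending at a2.
Cell d1 has only two open neighbours (d2 and c1), so the path must pass straight through it: one of those is the cell it's entered from and the other is where it exits.
Route from d2: up to d1, left to c1, 2× down (reaching c3), right to d3, down to d4, 3× left (reaching a4), up to a3, right to b3, 2× up (reaching b1), left to a1, down to a2 — 15 moves in all.
Check: all 16 open cells covered.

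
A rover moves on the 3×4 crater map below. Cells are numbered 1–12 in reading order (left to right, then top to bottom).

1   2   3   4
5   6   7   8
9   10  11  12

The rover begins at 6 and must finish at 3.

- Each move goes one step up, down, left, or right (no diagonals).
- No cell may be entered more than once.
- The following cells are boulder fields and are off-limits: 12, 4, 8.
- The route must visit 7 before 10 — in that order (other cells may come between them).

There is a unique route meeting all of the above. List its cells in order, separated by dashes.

6 - 7 - 11 - 10 - 9 - 5 - 1 - 2 - 3

The waypoints must appear in the order 7, 10, with no cell reused.
Route from 6: right 1 to 7, down 1 to 11, left 2 to 9, up 2 to 1, right 2 to 3 — 8 moves in all.
Check: order respected (7 at step 1, 10 at step 3).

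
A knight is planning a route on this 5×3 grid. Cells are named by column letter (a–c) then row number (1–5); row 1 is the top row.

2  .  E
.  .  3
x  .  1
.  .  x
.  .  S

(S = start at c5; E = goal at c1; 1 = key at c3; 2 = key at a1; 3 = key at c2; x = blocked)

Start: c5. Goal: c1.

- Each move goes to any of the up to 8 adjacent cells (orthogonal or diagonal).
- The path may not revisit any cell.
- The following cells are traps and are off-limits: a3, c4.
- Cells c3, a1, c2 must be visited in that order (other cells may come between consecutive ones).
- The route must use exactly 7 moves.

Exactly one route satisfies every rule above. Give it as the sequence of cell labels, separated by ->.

c5 -> b4 -> c3 -> b2 -> a1 -> b1 -> c2 -> c1

The waypoints must appear in the order c3, a1, c2, with no cell reused.
Route from c5: up-left 1 to b4, up-right 1 to c3, up-left 2 to a1, right 1 to b1, down-right 1 to c2, up 1 to c1 — 7 moves in all.
Check: order respected (1 at step 2, 2 at step 4, 3 at step 6); 7 moves as required.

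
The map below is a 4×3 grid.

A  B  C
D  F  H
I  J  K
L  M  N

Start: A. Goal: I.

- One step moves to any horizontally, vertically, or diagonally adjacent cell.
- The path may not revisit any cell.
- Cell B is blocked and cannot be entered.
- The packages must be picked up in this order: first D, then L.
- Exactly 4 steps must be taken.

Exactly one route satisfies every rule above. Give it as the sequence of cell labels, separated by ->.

A -> D -> J -> L -> I

The waypoints must appear in the order D, L, with no cell reused.
Route from A: down to D, down-right to J, down-left to L, up to I — 4 moves in all.
Check: order respected (D at step 1, L at step 3); 4 moves as required.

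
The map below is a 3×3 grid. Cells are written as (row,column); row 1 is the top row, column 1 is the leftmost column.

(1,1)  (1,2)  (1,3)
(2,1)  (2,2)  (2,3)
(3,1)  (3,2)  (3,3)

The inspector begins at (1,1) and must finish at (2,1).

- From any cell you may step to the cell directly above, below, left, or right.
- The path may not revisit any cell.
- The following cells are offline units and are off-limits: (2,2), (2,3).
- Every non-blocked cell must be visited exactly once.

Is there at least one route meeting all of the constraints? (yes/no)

no

Cell (1,3) has only one open neighbour but is neither the start nor the goal, so a Hamiltonian route would have to both enter and leave it through the same neighbour — impossible without revisiting.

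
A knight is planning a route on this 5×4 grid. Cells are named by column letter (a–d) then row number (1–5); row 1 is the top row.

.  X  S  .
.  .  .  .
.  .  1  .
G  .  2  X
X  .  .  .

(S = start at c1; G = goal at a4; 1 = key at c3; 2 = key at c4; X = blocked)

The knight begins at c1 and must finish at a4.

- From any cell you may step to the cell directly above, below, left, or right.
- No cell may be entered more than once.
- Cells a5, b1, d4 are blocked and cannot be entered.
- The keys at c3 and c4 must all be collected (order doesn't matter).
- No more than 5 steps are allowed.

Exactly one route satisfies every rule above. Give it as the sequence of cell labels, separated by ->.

c1 -> c2 -> c3 -> c4 -> b4 -> a4

The budget equals the shortest possible length, so every move has to be on a shortest route through the required cells.
Route from c1: down 3 to c4, left 2 to a4 — 5 moves in all.
Check: all required cells visited; 5 ≤ 5 moves.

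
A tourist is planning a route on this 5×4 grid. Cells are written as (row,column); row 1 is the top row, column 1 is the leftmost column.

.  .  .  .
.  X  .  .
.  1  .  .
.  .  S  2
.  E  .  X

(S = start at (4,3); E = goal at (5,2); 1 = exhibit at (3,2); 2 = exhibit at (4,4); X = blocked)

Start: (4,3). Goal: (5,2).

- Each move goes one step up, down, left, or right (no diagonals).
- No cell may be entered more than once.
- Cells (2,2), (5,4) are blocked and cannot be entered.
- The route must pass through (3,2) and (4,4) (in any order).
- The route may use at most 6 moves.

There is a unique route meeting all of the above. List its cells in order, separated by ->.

(4,3) -> (4,4) -> (3,4) -> (3,3) -> (3,2) -> (4,2) -> (5,2)

The 6-move cap with required stops at (3,2), (4,4) leaves no slack for detours.
Route from (4,3): right to (4,4), up to (3,4), 2× left (reaching (3,2)), 2× down (reaching (5,2)) — 6 moves in all.
Check: all required cells visited; 6 ≤ 6 moves.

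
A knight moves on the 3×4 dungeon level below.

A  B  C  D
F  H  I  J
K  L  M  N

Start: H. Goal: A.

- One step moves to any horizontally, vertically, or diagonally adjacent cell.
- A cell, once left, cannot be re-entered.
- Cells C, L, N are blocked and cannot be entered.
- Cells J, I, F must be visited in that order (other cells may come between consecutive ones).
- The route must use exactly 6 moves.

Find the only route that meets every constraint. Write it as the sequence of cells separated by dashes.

The waypoints must appear in the order J, I, F, with no cell reused.
Route from H: down-right to M, up-right to J, left to I, up-left to B, down-left to F, up to A — 6 moves in all.
Check: order respected (J at step 2, I at step 3, F at step 5); 6 moves as required.

H - M - J - I - B - F - A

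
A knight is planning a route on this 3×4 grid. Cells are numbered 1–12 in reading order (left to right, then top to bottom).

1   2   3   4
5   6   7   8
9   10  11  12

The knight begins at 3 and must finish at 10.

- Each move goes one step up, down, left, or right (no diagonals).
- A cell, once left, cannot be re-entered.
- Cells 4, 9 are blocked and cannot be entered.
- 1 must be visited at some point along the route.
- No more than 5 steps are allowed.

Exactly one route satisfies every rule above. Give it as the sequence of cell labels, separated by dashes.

3 - 2 - 1 - 5 - 6 - 10

Any route must reach 1 and still end at 10 within 5 moves, so the order of the required stops is forced.
Route from 3: 2× left (reaching 1), down to 5, right to 6, down to 10 — 5 moves in all.
Check: all required cells visited; 5 ≤ 5 moves.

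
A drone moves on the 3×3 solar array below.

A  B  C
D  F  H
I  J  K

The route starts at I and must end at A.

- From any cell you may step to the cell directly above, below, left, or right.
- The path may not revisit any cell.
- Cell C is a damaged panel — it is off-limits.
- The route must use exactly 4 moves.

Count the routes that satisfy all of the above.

Need simple routes of exactly 4 moves from I to A (Manhattan distance 2, so 1 moves are spent on a detour and 1 undoing it).
Enumerating: I D F B A | I J F B A | I J F D A.
That gives 3 routes.

3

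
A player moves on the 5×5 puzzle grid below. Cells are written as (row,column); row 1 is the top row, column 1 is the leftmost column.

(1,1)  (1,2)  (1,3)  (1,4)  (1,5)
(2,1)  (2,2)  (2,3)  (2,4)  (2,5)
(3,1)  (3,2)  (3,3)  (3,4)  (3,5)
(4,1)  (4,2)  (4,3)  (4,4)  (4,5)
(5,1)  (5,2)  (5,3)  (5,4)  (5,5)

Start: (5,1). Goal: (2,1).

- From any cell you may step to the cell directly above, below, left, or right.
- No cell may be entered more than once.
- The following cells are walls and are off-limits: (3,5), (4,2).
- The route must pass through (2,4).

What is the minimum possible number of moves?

Any route passes through (2,4) somewhere between (5,1) and (2,1). Summing Manhattan distances along the two legs ((5,1) → (2,4) → (2,1)) gives a lower bound of 6 + 3 = 9 moves.
A route of 9 moves achieves this: (5,1) → (4,1) → (3,1) → (3,2) → (3,3) → (3,4) → (2,4) → (2,3) → (2,2) → (2,1).
Since 9 matches the lower bound, it is optimal.

9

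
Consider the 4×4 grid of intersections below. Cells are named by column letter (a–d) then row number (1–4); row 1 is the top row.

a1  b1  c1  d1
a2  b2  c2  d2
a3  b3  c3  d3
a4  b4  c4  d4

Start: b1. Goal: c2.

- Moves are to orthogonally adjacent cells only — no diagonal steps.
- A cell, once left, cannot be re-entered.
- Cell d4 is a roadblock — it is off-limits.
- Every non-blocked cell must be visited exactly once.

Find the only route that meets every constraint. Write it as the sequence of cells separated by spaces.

b1 a1 a2 b2 b3 a3 a4 b4 c4 c3 d3 d2 d1 c1 c2

Need to visit all 15 open cells exactly once, starting at b1 and ending at c2.
Cell c4 has only two open neighbours (c3 and b4), so the path must pass straight through it: one of those is the cell it's entered from and the other is where it exits.
Route from b1: left 1 to a1, down 1 to a2, right 1 to b2, down 1 to b3, left 1 to a3, down 1 to a4, right 2 to c4, up 1 to c3, right 1 to d3, up 2 to d1, left 1 to c1, down 1 to c2 — 14 moves in all.
Check: all 15 open cells covered.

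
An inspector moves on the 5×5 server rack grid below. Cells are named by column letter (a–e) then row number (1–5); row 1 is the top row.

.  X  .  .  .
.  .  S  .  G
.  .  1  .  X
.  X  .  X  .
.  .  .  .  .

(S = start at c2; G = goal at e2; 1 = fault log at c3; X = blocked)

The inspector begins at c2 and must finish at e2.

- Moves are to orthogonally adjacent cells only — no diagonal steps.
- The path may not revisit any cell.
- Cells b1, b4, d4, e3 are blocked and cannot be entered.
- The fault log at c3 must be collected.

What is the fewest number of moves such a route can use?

4

Any route passes through c3 somewhere between c2 and e2. Summing Manhattan distances along the two legs (c2 → c3 → e2) gives a lower bound of 1 + 3 = 4 moves.
A route of 4 moves achieves this: c2 → c3 → d3 → d2 → e2.
Since 4 matches the lower bound, it is optimal.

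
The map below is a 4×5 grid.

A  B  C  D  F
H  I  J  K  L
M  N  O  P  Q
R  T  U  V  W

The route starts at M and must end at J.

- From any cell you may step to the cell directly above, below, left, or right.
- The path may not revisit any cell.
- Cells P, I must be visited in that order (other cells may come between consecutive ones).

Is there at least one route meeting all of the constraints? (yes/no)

yes

One route that works: M → R → T → U → V → P → O → N → I → J.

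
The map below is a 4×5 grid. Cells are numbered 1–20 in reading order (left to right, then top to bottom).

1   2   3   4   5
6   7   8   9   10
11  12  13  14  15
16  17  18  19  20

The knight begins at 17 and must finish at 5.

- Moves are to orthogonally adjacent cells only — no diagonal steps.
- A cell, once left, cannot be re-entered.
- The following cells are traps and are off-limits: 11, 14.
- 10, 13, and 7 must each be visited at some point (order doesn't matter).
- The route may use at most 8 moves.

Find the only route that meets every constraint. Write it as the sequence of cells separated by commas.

The budget equals the shortest possible length, so every move has to be on a shortest route through the required cells.
Route from 17: right to 18, up to 13, left to 12, up to 7, 3× right (reaching 10), up to 5 — 8 moves in all.
Check: all required cells visited; 8 ≤ 8 moves.

17, 18, 13, 12, 7, 8, 9, 10, 5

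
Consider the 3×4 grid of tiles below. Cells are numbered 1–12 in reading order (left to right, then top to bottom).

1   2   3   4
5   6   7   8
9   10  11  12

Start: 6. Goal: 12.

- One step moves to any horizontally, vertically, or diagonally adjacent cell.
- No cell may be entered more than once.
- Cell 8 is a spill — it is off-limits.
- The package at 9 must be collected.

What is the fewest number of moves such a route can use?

Any route passes through 9 somewhere between 6 and 12. Summing Chebyshev distances along the two legs (6 → 9 → 12) gives a lower bound of 1 + 3 = 4 moves.
A route of 4 moves achieves this: 6 → 9 → 10 → 7 → 12.
Since 4 matches the lower bound, it is optimal.

4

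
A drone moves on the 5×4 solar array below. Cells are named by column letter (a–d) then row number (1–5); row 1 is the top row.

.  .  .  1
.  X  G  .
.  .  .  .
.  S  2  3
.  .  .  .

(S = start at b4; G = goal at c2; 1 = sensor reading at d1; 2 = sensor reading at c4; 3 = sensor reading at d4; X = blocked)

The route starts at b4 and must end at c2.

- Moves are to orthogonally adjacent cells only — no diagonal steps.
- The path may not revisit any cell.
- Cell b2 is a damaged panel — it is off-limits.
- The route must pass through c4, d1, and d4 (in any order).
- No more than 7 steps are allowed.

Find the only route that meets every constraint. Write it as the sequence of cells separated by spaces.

b4 c4 d4 d3 d2 d1 c1 c2

The 7-move cap with required stops at c4, d1, d4 leaves no slack for detours.
Route from b4: 2× right (reaching d4), 3× up (reaching d1), left to c1, down to c2 — 7 moves in all.
Check: all required cells visited; 7 ≤ 7 moves.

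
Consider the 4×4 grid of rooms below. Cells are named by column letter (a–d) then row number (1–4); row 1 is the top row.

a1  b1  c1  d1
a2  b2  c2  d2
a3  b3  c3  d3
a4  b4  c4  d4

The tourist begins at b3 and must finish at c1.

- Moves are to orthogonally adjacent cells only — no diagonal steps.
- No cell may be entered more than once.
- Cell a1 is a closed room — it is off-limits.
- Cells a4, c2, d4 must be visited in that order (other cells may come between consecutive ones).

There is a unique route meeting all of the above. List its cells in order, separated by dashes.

The waypoints must appear in the order a4, c2, d4, with no cell reused.
Route from b3: down 1 to b4, left 1 to a4, up 2 to a2, right 2 to c2, down 2 to c4, right 1 to d4, up 3 to d1, left 1 to c1 — 13 moves in all.
Check: order respected (a4 at step 2, c2 at step 6, d4 at step 9).

b3 - b4 - a4 - a3 - a2 - b2 - c2 - c3 - c4 - d4 - d3 - d2 - d1 - c1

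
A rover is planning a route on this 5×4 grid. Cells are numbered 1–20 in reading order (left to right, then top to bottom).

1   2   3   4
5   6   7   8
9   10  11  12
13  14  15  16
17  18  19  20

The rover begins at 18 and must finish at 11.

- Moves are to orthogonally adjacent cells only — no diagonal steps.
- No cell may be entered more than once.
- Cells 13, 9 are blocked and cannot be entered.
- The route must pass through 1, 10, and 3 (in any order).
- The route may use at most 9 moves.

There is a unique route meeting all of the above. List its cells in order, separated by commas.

The 9-move cap with required stops at 1, 10, 3 leaves no slack for detours.
Route from 18: up 3 to 6, left 1 to 5, up 1 to 1, right 2 to 3, down 2 to 11 — 9 moves in all.
Check: all required cells visited; 9 ≤ 9 moves.

18, 14, 10, 6, 5, 1, 2, 3, 7, 11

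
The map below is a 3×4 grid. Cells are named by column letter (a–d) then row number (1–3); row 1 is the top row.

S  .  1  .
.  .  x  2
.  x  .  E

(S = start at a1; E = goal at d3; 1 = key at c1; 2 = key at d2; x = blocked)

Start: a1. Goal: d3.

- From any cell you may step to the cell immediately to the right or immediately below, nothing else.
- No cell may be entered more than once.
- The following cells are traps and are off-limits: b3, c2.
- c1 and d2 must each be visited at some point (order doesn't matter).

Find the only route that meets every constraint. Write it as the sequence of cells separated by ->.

a1 -> b1 -> c1 -> d1 -> d2 -> d3

Moves only go right or down, so the column and row indices never decrease.
Route from a1: right 3 to d1, down 2 to d3 — 5 moves in all.
Check: all required cells visited.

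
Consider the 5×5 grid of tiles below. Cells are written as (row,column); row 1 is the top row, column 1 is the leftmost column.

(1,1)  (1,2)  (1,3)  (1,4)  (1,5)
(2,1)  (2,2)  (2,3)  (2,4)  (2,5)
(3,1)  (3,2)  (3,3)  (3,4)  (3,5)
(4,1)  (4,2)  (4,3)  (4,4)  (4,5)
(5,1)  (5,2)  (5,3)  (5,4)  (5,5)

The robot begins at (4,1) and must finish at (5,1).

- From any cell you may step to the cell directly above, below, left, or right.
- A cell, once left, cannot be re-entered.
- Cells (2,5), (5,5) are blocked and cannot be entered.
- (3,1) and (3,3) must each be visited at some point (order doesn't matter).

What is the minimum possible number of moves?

Any route passes through (3,1) and (3,3) in some order between (4,1) and (5,1). Summing Manhattan distances along each leg and taking the cheapest ordering ((4,1) → (3,3) → (3,1) → (5,1)) gives a lower bound of 3 + 2 + 2 = 7 moves.
A route of 7 moves achieves this: (4,1) → (3,1) → (3,2) → (3,3) → (4,3) → (5,3) → (5,2) → (5,1).
Since 7 matches the lower bound, it is optimal.

7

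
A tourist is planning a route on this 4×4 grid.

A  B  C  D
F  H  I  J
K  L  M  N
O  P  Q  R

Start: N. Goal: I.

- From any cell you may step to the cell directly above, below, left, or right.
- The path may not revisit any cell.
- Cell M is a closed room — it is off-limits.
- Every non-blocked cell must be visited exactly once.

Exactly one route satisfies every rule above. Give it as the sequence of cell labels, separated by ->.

N -> R -> Q -> P -> O -> K -> L -> H -> F -> A -> B -> C -> D -> J -> I

Need to visit all 15 open cells exactly once, starting at N and ending at I.
Cell Q has only two open neighbours (P and R), so the path must pass straight through it: one of those is the cell it's entered from and the other is where it exits.
Route from N: down to R, 3× left (reaching O), up to K, right to L, up to H, left to F, up to A, 3× right (reaching D), down to J, left to I — 14 moves in all.
Check: all 15 open cells covered.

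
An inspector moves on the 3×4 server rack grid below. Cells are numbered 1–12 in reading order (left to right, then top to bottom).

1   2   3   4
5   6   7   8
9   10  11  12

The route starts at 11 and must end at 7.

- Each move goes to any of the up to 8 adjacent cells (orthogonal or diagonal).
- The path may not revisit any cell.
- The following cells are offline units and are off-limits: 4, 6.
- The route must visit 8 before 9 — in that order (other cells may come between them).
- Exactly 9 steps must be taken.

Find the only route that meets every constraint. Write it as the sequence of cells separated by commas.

The waypoints must appear in the order 8, 9, with no cell reused.
Route from 11: right to 12, up to 8, up-left to 3, 2× left (reaching 1), 2× down (reaching 9), right to 10, up-right to 7 — 9 moves in all.
Check: order respected (8 at step 2, 9 at step 7); 9 moves as required.

11, 12, 8, 3, 2, 1, 5, 9, 10, 7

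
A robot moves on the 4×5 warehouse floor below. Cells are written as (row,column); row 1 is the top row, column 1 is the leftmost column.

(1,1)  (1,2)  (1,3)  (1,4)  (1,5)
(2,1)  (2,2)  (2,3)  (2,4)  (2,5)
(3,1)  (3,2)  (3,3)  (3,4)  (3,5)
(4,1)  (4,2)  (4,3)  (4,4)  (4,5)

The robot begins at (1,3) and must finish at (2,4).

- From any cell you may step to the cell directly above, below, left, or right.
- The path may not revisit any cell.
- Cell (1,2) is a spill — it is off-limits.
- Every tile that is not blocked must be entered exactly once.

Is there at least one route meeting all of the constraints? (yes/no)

no

Cell (1,1) has only one open neighbour but is neither the start nor the goal, so a Hamiltonian route would have to both enter and leave it through the same neighbour — impossible without revisiting.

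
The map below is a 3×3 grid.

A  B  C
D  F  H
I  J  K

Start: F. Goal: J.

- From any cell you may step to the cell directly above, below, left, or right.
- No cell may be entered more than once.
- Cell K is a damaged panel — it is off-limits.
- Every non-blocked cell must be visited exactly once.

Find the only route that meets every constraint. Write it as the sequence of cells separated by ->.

Need to visit all 8 open cells exactly once, starting at F and ending at J.
Route from F: right to H, up to C, 2× left (reaching A), 2× down (reaching I), right to J — 7 moves in all.
Check: all 8 open cells covered.

F -> H -> C -> B -> A -> D -> I -> J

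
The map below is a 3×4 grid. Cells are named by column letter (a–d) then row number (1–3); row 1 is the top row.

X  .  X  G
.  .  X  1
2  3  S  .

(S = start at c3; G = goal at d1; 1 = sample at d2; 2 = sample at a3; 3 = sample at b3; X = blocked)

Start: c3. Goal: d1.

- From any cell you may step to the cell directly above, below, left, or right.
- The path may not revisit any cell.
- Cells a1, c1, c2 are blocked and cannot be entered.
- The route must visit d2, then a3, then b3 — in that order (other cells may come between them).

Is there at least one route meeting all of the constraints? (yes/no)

Every way from a3 onward to d1 runs back through c3, which the route has already used — so it cannot be completed without a revisit.

no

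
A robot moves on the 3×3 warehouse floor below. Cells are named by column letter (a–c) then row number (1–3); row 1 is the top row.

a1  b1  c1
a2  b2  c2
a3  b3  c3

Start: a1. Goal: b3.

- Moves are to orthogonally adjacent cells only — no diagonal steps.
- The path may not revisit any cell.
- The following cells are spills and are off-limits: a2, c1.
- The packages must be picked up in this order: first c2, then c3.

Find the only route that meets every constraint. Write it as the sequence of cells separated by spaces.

The waypoints must appear in the order c2, c3, with no cell reused.
Route from a1: right 1 to b1, down 1 to b2, right 1 to c2, down 1 to c3, left 1 to b3 — 5 moves in all.
Check: order respected (c2 at step 3, c3 at step 4).

a1 b1 b2 c2 c3 b3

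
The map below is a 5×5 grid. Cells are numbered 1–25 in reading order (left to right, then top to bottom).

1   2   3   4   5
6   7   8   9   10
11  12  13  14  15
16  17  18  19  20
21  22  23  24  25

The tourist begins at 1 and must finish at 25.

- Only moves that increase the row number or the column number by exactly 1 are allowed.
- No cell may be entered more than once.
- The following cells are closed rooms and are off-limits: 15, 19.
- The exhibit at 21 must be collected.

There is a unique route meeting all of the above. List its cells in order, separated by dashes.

Moves only go right or down, so the column and row indices never decrease.
Route from 1: down 4 to 21, right 4 to 25 — 8 moves in all.
Check: all required cells visited.

1 - 6 - 11 - 16 - 21 - 22 - 23 - 24 - 25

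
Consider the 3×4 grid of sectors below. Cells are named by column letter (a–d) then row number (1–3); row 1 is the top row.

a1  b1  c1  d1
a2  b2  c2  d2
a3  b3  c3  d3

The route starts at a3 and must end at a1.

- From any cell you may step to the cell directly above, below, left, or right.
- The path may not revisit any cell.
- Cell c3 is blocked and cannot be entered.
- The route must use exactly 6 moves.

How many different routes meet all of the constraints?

Need simple routes of exactly 6 moves from a3 to a1 (Manhattan distance 2, so 2 moves are spent on a detour and 2 undoing it).
Enumerating: a3 a2 b2 c2 c1 b1 a1 | a3 b3 b2 c2 c1 b1 a1.
That gives 2 routes.

2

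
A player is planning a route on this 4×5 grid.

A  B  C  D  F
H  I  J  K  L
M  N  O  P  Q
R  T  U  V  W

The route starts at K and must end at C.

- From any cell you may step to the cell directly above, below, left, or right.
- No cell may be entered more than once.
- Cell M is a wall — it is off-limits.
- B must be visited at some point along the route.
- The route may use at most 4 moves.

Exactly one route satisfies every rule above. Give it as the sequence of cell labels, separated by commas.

Any route must reach B and still end at C within 4 moves, so the order of the required stops is forced.
Route from K: left 2 to I, up 1 to B, right 1 to C — 4 moves in all.
Check: all required cells visited; 4 ≤ 4 moves.

K, J, I, B, C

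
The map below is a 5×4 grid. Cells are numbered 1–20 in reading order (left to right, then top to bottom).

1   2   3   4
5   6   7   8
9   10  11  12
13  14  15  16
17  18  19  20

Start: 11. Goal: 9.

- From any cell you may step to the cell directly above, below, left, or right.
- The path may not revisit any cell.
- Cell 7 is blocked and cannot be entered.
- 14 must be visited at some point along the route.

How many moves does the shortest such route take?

Any route passes through 14 somewhere between 11 and 9. Summing Manhattan distances along the two legs (11 → 14 → 9) gives a lower bound of 2 + 2 = 4 moves.
A route of 4 moves achieves this: 11 → 15 → 14 → 10 → 9.
Since 4 matches the lower bound, it is optimal.

4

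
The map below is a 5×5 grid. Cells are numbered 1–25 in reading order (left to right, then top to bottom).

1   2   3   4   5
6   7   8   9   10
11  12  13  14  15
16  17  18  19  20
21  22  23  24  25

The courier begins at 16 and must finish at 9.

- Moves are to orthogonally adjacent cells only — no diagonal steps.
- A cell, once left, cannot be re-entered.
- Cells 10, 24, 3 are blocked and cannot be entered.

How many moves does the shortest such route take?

The Manhattan distance from 16 to 9 is |4−2| + |1−4| = 5, so at least 5 moves are needed.
A route of 5 moves achieves this: 16 → 11 → 6 → 7 → 8 → 9.
Since 5 matches the lower bound, it is optimal.

5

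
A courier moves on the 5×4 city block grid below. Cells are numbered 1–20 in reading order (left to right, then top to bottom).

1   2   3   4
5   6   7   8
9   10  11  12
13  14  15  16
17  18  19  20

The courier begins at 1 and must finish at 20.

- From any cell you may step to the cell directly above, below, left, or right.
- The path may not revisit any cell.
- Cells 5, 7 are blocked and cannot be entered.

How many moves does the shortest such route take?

The Manhattan distance from 1 to 20 is |1−5| + |1−4| = 7, so at least 7 moves are needed.
A route of 7 moves achieves this: 1 → 2 → 6 → 10 → 14 → 18 → 19 → 20.
Since 7 matches the lower bound, it is optimal.

7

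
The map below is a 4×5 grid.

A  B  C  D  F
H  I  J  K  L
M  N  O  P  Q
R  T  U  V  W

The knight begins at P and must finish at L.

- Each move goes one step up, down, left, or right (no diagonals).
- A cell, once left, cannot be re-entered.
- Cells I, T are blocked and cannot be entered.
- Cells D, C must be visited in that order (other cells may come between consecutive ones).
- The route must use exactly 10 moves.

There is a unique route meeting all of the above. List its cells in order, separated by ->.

The waypoints must appear in the order D, C, with no cell reused.
Route from P: 2× up (reaching D), left to C, 3× down (reaching U), 2× right (reaching W), 2× up (reaching L) — 10 moves in all.
Check: order respected (D at step 2, C at step 3); 10 moves as required.

P -> K -> D -> C -> J -> O -> U -> V -> W -> Q -> L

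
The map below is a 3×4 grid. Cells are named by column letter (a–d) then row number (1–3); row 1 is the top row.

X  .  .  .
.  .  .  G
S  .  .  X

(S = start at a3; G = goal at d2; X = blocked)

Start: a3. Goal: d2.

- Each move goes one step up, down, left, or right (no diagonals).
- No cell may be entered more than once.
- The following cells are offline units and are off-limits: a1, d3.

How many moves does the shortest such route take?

4

The Manhattan distance from a3 to d2 is |3−2| + |1−4| = 4, so at least 4 moves are needed.
A route of 4 moves achieves this: a3 → a2 → b2 → c2 → d2.
Since 4 matches the lower bound, it is optimal.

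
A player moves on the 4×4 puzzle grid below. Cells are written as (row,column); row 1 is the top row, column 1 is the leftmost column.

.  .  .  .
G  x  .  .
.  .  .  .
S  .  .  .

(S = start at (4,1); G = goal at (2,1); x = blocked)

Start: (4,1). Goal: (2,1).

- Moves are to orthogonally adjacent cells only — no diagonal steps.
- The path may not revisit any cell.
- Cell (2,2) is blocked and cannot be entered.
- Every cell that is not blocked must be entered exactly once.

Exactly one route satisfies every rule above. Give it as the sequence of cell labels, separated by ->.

(4,1) -> (3,1) -> (3,2) -> (4,2) -> (4,3) -> (4,4) -> (3,4) -> (3,3) -> (2,3) -> (2,4) -> (1,4) -> (1,3) -> (1,2) -> (1,1) -> (2,1)

Need to visit all 15 open cells exactly once, starting at (4,1) and ending at (2,1).
Cell (1,1) has only two open neighbours ((2,1) and (1,2)), so the path must pass straight through it: one of those is the cell it's entered from and the other is where it exits.
Route from (4,1): up 1 to (3,1), right 1 to (3,2), down 1 to (4,2), right 2 to (4,4), up 1 to (3,4), left 1 to (3,3), up 1 to (2,3), right 1 to (2,4), up 1 to (1,4), left 3 to (1,1), down 1 to (2,1) — 14 moves in all.
Check: all 15 open cells covered.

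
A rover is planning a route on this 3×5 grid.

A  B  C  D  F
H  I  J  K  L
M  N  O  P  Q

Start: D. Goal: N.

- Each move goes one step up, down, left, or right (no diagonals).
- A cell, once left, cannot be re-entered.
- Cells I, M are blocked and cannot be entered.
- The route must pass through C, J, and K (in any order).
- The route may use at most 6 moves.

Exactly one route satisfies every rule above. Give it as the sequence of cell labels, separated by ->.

D -> C -> J -> K -> P -> O -> N

The 6-move cap with required stops at C, J, K leaves no slack for detours.
Route from D: left to C, down to J, right to K, down to P, 2× left (reaching N) — 6 moves in all.
Check: all required cells visited; 6 ≤ 6 moves.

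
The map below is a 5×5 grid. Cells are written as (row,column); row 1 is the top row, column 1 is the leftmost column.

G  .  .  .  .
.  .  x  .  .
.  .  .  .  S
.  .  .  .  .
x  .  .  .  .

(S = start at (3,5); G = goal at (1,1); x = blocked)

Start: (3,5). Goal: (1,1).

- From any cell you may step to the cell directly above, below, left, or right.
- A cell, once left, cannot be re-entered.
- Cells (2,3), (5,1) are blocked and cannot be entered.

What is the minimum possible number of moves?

6

The Manhattan distance from (3,5) to (1,1) is |3−1| + |5−1| = 6, so at least 6 moves are needed.
A route of 6 moves achieves this: (3,5) → (2,5) → (1,5) → (1,4) → (1,3) → (1,2) → (1,1).
Since 6 matches the lower bound, it is optimal.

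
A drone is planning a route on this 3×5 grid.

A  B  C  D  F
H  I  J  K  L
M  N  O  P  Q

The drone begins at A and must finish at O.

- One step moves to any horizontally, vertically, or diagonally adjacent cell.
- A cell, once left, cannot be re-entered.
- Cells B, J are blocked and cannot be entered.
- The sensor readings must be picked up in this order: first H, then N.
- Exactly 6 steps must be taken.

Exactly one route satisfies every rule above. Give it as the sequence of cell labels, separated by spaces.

A H N I C K O

The waypoints must appear in the order H, N, with no cell reused.
Route from A: down to H, down-right to N, up to I, up-right to C, down-right to K, down-left to O — 6 moves in all.
Check: order respected (H at step 1, N at step 2); 6 moves as required.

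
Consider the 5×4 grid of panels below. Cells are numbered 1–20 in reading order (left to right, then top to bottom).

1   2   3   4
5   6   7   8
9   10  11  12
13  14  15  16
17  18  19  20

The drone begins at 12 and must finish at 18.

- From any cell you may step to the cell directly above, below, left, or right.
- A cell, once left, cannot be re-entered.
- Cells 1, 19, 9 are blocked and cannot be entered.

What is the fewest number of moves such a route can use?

The Manhattan distance from 12 to 18 is |3−5| + |4−2| = 4, so at least 4 moves are needed.
A route of 4 moves achieves this: 12 → 16 → 15 → 14 → 18.
Since 4 matches the lower bound, it is optimal.

4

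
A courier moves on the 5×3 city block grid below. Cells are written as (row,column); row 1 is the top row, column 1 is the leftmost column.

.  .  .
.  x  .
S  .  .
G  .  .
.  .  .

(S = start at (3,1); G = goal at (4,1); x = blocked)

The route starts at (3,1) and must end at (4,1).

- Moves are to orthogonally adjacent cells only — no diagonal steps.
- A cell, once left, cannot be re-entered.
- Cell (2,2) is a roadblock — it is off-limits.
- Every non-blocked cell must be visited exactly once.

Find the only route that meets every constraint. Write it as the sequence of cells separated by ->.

(3,1) -> (2,1) -> (1,1) -> (1,2) -> (1,3) -> (2,3) -> (3,3) -> (3,2) -> (4,2) -> (4,3) -> (5,3) -> (5,2) -> (5,1) -> (4,1)

Need to visit all 14 open cells exactly once, starting at (3,1) and ending at (4,1).
Cell (1,2) has only two open neighbours ((1,1) and (1,3)), so the path must pass straight through it: one of those is the cell it's entered from and the other is where it exits.
Route from (3,1): 2× up (reaching (1,1)), 2× right (reaching (1,3)), 2× down (reaching (3,3)), left to (3,2), down to (4,2), right to (4,3), down to (5,3), 2× left (reaching (5,1)), up to (4,1) — 13 moves in all.
Check: all 14 open cells covered.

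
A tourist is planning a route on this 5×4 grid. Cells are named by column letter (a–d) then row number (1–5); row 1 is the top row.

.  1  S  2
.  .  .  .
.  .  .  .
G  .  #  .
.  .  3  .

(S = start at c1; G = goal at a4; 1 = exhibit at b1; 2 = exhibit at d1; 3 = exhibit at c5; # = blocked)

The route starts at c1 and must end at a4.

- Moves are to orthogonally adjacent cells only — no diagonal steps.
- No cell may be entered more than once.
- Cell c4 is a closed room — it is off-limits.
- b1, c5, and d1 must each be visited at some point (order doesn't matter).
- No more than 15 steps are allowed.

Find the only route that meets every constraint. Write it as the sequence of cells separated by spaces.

c1 d1 d2 d3 d4 d5 c5 b5 b4 b3 b2 b1 a1 a2 a3 a4

The budget equals the shortest possible length, so every move has to be on a shortest route through the required cells.
Route from c1: right 1 to d1, down 4 to d5, left 2 to b5, up 4 to b1, left 1 to a1, down 3 to a4 — 15 moves in all.
Check: all required cells visited; 15 ≤ 15 moves.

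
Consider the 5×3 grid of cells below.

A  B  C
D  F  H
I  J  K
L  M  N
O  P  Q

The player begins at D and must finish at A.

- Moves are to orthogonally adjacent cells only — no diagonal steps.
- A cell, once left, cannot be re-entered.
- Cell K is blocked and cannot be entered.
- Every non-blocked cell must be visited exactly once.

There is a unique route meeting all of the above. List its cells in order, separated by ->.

Need to visit all 14 open cells exactly once, starting at D and ending at A.
Route from D: 3× down (reaching O), 2× right (reaching Q), up to N, left to M, 2× up (reaching F), right to H, up to C, 2× left (reaching A) — 13 moves in all.
Check: all 14 open cells covered.

D -> I -> L -> O -> P -> Q -> N -> M -> J -> F -> H -> C -> B -> A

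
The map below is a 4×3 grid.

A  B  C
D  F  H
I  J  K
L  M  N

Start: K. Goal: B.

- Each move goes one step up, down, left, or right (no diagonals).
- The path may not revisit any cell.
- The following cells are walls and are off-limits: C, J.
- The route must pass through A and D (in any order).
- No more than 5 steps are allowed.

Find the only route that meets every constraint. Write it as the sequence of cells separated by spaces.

K H F D A B

Any route must reach A and D and still end at B within 5 moves, so the order of the required stops is forced.
Route from K: up 1 to H, left 2 to D, up 1 to A, right 1 to B — 5 moves in all.
Check: all required cells visited; 5 ≤ 5 moves.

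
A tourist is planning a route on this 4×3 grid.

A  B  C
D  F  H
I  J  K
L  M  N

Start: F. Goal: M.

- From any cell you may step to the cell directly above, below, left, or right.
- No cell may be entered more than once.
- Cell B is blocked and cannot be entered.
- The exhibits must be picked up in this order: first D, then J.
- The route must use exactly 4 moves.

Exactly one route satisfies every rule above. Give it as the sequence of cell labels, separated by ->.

F -> D -> I -> J -> M

The waypoints must appear in the order D, J, with no cell reused.
Route from F: left 1 to D, down 1 to I, right 1 to J, down 1 to M — 4 moves in all.
Check: order respected (D at step 1, J at step 3); 4 moves as required.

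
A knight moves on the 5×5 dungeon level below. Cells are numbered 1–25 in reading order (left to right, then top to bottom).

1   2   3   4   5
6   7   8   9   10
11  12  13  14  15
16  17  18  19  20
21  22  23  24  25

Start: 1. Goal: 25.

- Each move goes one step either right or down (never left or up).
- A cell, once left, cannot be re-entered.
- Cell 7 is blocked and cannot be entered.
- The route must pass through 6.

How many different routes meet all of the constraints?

A right/down-only route from 1 to 25 makes exactly 4 down-moves and 4 right-moves in some order.
With no other constraints that would be C(8,4) = 70 routes.
Split at 6 and multiply the segment counts (each segment already excludes blocked cells): 1→6: 1; 6→25: 15; product = 15.
That gives 15 routes.

15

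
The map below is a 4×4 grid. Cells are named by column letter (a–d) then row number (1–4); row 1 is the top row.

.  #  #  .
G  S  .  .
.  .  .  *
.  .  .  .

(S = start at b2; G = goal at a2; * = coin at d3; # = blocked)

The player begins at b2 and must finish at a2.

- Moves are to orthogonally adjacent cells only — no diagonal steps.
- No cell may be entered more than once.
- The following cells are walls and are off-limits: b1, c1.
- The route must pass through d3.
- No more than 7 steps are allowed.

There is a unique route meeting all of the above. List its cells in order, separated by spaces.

The 7-move cap with required stops at d3 leaves no slack for detours.
Route from b2: right 2 to d2, down 1 to d3, left 3 to a3, up 1 to a2 — 7 moves in all.
Check: all required cells visited; 7 ≤ 7 moves.

b2 c2 d2 d3 c3 b3 a3 a2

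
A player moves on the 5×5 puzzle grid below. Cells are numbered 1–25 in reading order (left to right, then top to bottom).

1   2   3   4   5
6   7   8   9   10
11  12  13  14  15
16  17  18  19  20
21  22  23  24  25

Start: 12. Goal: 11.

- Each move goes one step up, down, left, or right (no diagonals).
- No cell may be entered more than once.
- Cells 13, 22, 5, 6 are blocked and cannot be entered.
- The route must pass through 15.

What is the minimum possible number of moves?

Any route passes through 15 somewhere between 12 and 11. Summing Manhattan distances along the two legs (12 → 15 → 11) gives a lower bound of 3 + 4 = 7 moves.
That bound ignores the blocked cells. Measuring each leg by the fewest moves that actually steer around them (12→15: 5; 15→11: 6) raises the lower bound to 11.
A route of 11 moves exists: 12 → 7 → 8 → 9 → 14 → 15 → 20 → 19 → 18 → 17 → 16 → 11.
Since 11 matches that lower bound, it is optimal.

11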